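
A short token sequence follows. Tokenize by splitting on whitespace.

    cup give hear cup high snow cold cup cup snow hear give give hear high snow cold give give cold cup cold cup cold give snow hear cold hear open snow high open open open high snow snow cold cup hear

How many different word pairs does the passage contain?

41 tokens → 40 bigram windows in total.
Repeated bigrams (each contributes count−1 duplicates):
  cold cup: 4
  high snow: 3
  snow cold: 3
  cold give: 2
  cup cold: 2
  give give: 2
  give hear: 2
  open open: 2
  … (1 more repeated)
13 duplicate windows → 40 − 13 = 27 distinct.

27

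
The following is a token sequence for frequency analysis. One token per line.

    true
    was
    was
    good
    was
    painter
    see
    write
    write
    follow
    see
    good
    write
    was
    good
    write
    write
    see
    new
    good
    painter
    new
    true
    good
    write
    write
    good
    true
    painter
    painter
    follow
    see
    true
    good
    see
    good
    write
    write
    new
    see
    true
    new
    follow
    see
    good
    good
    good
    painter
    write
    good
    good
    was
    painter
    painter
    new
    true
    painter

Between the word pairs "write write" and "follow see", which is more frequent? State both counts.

"write write" (4 vs 3)

"write write": 4 occurrences
"follow see": 3 occurrences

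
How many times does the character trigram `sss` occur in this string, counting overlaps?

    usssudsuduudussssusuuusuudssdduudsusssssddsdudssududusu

Sliding a length-3 window over the 55 characters (53 positions):
  position 2–4: sss
  position 14–16: sss
  position 15–17: sss
  position 36–38: sss
  position 37–39: sss
  position 38–40: sss

6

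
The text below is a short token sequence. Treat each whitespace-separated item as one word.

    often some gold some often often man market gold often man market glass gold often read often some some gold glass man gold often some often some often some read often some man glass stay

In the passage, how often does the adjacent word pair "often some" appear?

6

Scanning the 34 overlapping bigram windows for "often some":
  position 1–2: often some
  position 17–18: often some
  position 24–25: often some
  position 26–27: often some
  position 28–29: often some
  position 31–32: often some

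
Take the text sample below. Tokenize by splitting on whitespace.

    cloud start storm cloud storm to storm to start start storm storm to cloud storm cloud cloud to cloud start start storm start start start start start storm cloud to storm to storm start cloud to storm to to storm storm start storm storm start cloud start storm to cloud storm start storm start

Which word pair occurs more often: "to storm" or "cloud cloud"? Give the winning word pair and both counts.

"to storm" (5 vs 1)

"to storm": 5 occurrences
"cloud cloud": 1 occurrence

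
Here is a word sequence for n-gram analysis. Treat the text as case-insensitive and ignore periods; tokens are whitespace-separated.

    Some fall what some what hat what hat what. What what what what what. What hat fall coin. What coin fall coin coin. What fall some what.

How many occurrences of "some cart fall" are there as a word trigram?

0

Scanning the 25 overlapping trigram windows for "some cart fall":
  (none found)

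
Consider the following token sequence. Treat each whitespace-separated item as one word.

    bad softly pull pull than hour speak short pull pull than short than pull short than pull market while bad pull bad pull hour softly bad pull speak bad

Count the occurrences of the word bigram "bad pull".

Scanning the 28 overlapping bigram windows for "bad pull":
  position 20–21: bad pull
  position 22–23: bad pull
  position 26–27: bad pull

3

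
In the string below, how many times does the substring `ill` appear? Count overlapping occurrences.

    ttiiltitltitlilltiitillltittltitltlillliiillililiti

Sliding a length-3 window over the 51 characters (49 positions):
  position 14–16: ill
  position 21–23: ill
  position 36–38: ill
  position 42–44: ill

4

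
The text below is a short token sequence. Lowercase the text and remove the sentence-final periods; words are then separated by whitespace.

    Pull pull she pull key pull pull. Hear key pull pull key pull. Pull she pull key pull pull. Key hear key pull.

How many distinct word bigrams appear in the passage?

8

23 tokens → 22 bigram windows in total.
Repeated bigrams (each contributes count−1 duplicates):
  key pull: 5
  pull pull: 5
  pull key: 4
  hear key: 2
  pull she: 2
  she pull: 2
14 duplicate windows → 22 − 14 = 8 distinct.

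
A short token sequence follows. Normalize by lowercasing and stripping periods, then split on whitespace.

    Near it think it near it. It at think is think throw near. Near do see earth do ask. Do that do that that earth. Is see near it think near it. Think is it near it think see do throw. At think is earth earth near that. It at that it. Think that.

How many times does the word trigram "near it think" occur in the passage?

Scanning the 52 overlapping trigram windows for "near it think":
  position 1–3: near it think
  position 28–30: near it think
  position 31–33: near it think
  position 36–38: near it think

4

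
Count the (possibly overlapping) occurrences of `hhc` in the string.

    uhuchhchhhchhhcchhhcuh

Sliding a length-3 window over the 22 characters (20 positions):
  position 5–7: hhc
  position 9–11: hhc
  position 13–15: hhc
  position 18–20: hhc

4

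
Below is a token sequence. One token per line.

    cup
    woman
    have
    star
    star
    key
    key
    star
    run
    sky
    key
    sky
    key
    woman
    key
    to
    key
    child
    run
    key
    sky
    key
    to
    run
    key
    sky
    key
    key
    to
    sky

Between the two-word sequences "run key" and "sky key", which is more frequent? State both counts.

"sky key" (4 vs 2)

"run key": 2 occurrences
"sky key": 4 occurrences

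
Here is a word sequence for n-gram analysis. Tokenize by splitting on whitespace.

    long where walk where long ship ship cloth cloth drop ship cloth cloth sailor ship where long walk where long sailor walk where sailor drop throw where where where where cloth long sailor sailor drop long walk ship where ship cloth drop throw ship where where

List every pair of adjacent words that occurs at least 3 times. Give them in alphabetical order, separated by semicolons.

ship cloth; ship where; walk where; where long; where where

Bigram counts meeting the condition (at least 3 times):
  ship cloth: 3
  ship where: 3
  walk where: 3
  where long: 3
  where where: 4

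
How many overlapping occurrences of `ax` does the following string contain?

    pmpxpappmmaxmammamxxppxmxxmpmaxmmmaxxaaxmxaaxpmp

Sliding a length-2 window over the 48 characters (47 positions):
  position 11–12: ax
  position 30–31: ax
  position 35–36: ax
  position 39–40: ax
  position 44–45: ax

5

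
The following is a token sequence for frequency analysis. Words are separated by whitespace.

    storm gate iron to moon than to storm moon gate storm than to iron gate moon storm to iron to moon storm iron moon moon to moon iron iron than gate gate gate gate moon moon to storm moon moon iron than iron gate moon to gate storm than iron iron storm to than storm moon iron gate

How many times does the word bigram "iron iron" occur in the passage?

Scanning the 57 overlapping bigram windows for "iron iron":
  position 28–29: iron iron
  position 50–51: iron iron

2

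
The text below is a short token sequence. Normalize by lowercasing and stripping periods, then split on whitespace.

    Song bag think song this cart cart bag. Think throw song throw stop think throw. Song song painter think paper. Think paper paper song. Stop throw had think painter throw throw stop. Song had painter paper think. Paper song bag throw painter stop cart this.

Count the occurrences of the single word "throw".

7

Scanning the 45 tokens for "throw":
  position 10: throw
  position 12: throw
  position 15: throw
  position 26: throw
  position 30: throw
  position 31: throw
  position 41: throw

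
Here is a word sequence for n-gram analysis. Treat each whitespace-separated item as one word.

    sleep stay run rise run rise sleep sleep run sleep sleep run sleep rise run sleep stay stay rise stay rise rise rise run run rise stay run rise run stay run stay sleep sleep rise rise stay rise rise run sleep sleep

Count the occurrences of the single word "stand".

Scanning the 43 tokens for "stand":
  (none found)

0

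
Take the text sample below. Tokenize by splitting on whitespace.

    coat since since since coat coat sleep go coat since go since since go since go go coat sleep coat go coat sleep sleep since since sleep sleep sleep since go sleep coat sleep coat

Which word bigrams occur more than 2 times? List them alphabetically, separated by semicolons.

Bigram counts meeting the condition (more than 2 times):
  coat sleep: 4
  go coat: 3
  since go: 4
  since since: 4
  sleep coat: 3
  sleep sleep: 3

coat sleep; go coat; since go; since since; sleep coat; sleep sleep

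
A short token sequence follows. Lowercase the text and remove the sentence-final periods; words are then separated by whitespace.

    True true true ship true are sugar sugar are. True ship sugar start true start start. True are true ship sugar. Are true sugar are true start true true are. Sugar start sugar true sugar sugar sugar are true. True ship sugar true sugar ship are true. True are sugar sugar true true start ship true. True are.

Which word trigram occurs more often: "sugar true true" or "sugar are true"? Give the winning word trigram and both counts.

"sugar true true": 1 occurrence
"sugar are true": 4 occurrences

"sugar are true" (4 vs 1)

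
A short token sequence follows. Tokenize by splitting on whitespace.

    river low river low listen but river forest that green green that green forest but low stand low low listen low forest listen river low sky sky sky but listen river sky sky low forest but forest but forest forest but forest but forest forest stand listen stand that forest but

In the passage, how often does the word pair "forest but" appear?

6

Scanning the 50 overlapping bigram windows for "forest but":
  position 14–15: forest but
  position 35–36: forest but
  position 37–38: forest but
  position 40–41: forest but
  position 42–43: forest but
  position 50–51: forest but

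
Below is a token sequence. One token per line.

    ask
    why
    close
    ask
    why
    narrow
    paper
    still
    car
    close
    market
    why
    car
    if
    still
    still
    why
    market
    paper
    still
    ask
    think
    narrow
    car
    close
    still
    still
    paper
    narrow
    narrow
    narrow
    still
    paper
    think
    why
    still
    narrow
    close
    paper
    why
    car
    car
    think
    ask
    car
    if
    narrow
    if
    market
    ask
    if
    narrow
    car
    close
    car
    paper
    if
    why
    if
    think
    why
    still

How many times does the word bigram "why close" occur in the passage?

1

Scanning the 61 overlapping bigram windows for "why close":
  position 2–3: why close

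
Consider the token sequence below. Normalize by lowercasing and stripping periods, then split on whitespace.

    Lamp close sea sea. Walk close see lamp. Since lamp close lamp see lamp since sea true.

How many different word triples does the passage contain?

14

17 tokens → 15 trigram windows in total.
Repeated trigrams (each contributes count−1 duplicates):
  see lamp since: 2
1 duplicate windows → 15 − 1 = 14 distinct.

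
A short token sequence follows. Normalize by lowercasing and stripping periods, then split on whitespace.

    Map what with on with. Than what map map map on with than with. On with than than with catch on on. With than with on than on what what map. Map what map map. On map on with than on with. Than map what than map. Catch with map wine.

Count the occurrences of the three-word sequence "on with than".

Scanning the 49 overlapping trigram windows for "on with than":
  position 4–6: on with than
  position 11–13: on with than
  position 15–17: on with than
  position 22–24: on with than
  position 38–40: on with than
  position 41–43: on with than

6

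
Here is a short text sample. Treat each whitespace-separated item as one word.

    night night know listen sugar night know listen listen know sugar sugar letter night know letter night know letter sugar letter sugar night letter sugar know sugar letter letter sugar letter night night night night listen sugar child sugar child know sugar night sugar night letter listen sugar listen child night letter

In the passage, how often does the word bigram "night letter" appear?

Scanning the 51 overlapping bigram windows for "night letter":
  position 23–24: night letter
  position 45–46: night letter
  position 51–52: night letter

3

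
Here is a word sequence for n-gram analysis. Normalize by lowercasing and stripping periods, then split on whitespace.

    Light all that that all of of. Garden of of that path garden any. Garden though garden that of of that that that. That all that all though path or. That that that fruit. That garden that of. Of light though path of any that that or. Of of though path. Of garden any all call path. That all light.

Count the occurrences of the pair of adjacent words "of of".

Scanning the 59 overlapping bigram windows for "of of":
  position 6–7: of of
  position 9–10: of of
  position 19–20: of of
  position 38–39: of of
  position 48–49: of of

5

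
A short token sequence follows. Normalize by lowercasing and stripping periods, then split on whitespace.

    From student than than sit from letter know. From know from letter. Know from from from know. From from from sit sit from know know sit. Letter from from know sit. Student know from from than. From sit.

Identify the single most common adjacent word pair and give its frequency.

"from from", 6 times

Bigram frequencies (highest first):
  from from: 6
  know from: 5
  from know: 4
  sit from: 2
  from letter: 2
  letter know: 2
  … (14 more, each ≤ 2)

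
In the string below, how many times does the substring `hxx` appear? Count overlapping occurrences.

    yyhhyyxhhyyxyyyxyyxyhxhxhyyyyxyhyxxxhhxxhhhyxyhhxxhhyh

2

Sliding a length-3 window over the 54 characters (52 positions):
  position 38–40: hxx
  position 48–50: hxx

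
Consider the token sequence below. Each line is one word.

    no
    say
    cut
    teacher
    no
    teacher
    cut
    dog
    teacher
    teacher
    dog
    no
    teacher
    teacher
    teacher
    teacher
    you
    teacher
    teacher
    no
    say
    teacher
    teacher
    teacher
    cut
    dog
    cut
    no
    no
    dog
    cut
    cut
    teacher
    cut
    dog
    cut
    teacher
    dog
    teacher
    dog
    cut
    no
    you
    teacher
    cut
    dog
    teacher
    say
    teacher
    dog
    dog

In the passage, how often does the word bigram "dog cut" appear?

4

Scanning the 50 overlapping bigram windows for "dog cut":
  position 26–27: dog cut
  position 30–31: dog cut
  position 35–36: dog cut
  position 40–41: dog cut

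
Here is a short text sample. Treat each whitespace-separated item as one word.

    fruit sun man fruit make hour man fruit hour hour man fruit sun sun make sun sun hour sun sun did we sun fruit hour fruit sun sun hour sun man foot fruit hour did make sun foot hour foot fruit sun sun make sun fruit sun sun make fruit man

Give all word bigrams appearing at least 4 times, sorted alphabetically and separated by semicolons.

Bigram counts meeting the condition (at least 4 times):
  fruit sun: 5
  sun sun: 6

fruit sun; sun sun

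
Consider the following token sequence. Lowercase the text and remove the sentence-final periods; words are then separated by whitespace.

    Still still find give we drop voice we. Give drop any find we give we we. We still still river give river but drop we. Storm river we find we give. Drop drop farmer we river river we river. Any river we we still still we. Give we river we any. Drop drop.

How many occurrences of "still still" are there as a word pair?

Scanning the 52 overlapping bigram windows for "still still":
  position 1–2: still still
  position 18–19: still still
  position 44–45: still still

3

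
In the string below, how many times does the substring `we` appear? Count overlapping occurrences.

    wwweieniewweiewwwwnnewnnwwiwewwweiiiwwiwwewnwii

Sliding a length-2 window over the 47 characters (46 positions):
  position 3–4: we
  position 11–12: we
  position 28–29: we
  position 32–33: we
  position 41–42: we

5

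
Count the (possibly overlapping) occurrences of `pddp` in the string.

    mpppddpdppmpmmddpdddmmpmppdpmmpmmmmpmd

1

Sliding a length-4 window over the 38 characters (35 positions):
  position 4–7: pddp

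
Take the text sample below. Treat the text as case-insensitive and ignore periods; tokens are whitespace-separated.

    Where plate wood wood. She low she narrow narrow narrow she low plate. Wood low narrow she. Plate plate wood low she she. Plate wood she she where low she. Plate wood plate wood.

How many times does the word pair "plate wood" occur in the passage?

6

Scanning the 33 overlapping bigram windows for "plate wood":
  position 2–3: plate wood
  position 13–14: plate wood
  position 19–20: plate wood
  position 24–25: plate wood
  position 31–32: plate wood
  position 33–34: plate wood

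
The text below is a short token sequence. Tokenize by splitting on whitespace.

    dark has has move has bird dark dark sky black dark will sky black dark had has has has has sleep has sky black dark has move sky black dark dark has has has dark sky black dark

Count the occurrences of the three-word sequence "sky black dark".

5

Scanning the 36 overlapping trigram windows for "sky black dark":
  position 9–11: sky black dark
  position 13–15: sky black dark
  position 23–25: sky black dark
  position 28–30: sky black dark
  position 36–38: sky black dark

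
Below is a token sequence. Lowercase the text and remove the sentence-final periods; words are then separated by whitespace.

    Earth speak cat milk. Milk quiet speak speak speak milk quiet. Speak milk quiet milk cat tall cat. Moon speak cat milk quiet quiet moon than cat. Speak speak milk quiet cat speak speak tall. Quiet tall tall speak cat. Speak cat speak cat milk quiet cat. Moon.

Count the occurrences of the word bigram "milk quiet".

6

Scanning the 47 overlapping bigram windows for "milk quiet":
  position 5–6: milk quiet
  position 10–11: milk quiet
  position 13–14: milk quiet
  position 22–23: milk quiet
  position 30–31: milk quiet
  position 45–46: milk quiet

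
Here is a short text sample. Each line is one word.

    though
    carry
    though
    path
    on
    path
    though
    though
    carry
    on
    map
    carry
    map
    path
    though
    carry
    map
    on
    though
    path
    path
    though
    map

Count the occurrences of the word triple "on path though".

1

Scanning the 21 overlapping trigram windows for "on path though":
  position 5–7: on path though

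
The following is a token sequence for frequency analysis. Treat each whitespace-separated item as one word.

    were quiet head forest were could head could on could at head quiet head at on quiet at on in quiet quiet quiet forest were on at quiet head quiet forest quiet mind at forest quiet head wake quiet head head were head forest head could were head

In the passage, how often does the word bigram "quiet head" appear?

5

Scanning the 47 overlapping bigram windows for "quiet head":
  position 2–3: quiet head
  position 13–14: quiet head
  position 28–29: quiet head
  position 36–37: quiet head
  position 39–40: quiet head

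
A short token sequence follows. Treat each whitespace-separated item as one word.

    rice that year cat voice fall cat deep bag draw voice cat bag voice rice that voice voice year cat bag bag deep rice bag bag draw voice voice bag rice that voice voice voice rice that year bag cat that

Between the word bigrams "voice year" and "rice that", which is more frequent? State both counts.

"rice that" (4 vs 1)

"voice year": 1 occurrence
"rice that": 4 occurrences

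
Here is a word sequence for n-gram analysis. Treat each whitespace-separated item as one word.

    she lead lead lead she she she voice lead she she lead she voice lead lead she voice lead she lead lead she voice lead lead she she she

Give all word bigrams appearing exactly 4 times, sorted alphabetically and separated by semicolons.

she voice; voice lead

Bigram counts meeting the condition (exactly 4 times):
  she voice: 4
  voice lead: 4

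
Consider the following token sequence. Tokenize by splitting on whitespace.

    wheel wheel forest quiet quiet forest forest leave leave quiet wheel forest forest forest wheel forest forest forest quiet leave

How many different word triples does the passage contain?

16

20 tokens → 18 trigram windows in total.
Repeated trigrams (each contributes count−1 duplicates):
  forest forest forest: 2
  wheel forest forest: 2
2 duplicate windows → 18 − 2 = 16 distinct.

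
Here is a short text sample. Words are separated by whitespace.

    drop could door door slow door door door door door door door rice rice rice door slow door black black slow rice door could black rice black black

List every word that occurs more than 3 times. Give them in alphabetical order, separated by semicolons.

Unigram counts meeting the condition (more than 3 times):
  black: 5
  door: 12
  rice: 5

black; door; rice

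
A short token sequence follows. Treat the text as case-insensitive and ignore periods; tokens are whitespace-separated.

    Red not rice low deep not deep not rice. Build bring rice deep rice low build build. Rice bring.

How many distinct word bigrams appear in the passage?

15

19 tokens → 18 bigram windows in total.
Repeated bigrams (each contributes count−1 duplicates):
  deep not: 2
  not rice: 2
  rice low: 2
3 duplicate windows → 18 − 3 = 15 distinct.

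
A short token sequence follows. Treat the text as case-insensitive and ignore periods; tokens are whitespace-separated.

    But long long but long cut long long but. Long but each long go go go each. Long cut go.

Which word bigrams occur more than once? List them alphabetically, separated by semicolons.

Bigram counts meeting the condition (more than once):
  but long: 3
  each long: 2
  go go: 2
  long but: 3
  long cut: 2
  long long: 2

but long; each long; go go; long but; long cut; long long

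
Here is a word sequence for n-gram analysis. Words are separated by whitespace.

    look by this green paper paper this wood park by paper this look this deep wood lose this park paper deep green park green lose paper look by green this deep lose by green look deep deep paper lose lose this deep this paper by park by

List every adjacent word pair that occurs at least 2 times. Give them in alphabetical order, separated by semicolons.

Bigram counts meeting the condition (at least 2 times):
  by green: 2
  look by: 2
  lose this: 2
  paper this: 2
  park by: 2
  this deep: 3

by green; look by; lose this; paper this; park by; this deep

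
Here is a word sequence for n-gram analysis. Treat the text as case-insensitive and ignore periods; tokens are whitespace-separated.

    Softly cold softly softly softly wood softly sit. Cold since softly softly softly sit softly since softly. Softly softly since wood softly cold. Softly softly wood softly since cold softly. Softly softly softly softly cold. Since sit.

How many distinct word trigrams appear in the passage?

37 tokens → 35 trigram windows in total.
Repeated trigrams (each contributes count−1 duplicates):
  softly softly softly: 6
  cold softly softly: 3
  since softly softly: 2
  softly cold softly: 2
  softly softly wood: 2
  softly wood softly: 2
11 duplicate windows → 35 − 11 = 24 distinct.

24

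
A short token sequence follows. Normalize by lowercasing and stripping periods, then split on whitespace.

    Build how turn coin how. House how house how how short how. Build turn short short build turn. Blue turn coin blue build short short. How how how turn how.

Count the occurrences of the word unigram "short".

Scanning the 30 tokens for "short":
  position 11: short
  position 15: short
  position 16: short
  position 24: short
  position 25: short

5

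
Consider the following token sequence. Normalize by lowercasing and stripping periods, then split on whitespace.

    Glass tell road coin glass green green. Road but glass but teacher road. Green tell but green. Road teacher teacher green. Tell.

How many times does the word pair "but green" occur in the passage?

1

Scanning the 21 overlapping bigram windows for "but green":
  position 16–17: but green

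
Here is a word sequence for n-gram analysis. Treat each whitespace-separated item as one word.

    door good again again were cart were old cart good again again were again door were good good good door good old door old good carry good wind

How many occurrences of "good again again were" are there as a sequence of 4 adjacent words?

Scanning the 25 overlapping 4-gram windows for "good again again were":
  position 2–5: good again again were
  position 10–13: good again again were

2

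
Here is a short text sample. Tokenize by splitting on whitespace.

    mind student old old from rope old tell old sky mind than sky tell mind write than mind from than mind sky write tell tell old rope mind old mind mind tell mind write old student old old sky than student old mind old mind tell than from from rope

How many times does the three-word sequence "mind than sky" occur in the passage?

1

Scanning the 48 overlapping trigram windows for "mind than sky":
  position 11–13: mind than sky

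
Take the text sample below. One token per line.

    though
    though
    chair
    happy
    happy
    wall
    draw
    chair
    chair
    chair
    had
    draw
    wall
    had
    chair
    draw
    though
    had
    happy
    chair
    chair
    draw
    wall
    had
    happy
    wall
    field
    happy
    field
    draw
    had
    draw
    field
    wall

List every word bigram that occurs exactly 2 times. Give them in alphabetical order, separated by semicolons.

chair draw; draw wall; had draw; had happy; happy wall; wall had

Bigram counts meeting the condition (exactly 2 times):
  chair draw: 2
  draw wall: 2
  had draw: 2
  had happy: 2
  happy wall: 2
  wall had: 2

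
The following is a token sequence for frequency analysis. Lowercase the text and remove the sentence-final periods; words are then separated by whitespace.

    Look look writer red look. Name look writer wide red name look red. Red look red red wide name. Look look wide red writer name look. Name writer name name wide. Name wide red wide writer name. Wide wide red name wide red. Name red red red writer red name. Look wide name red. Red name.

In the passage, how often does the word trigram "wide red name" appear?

3

Scanning the 54 overlapping trigram windows for "wide red name":
  position 9–11: wide red name
  position 39–41: wide red name
  position 42–44: wide red name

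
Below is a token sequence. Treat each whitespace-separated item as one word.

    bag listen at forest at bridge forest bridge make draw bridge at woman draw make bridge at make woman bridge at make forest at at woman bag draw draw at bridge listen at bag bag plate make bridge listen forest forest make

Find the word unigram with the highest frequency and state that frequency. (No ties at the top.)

Unigram frequencies (highest first):
  at: 9
  bridge: 7
  make: 6
  forest: 5
  bag: 4
  draw: 4
  … (3 more, each ≤ 3)

"at", 9 times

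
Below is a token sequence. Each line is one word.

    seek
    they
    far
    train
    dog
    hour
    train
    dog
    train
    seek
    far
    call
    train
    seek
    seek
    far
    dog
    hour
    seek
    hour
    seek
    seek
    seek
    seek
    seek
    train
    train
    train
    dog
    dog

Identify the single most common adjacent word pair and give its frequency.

"seek seek", 5 times

Bigram frequencies (highest first):
  seek seek: 5
  train dog: 3
  dog hour: 2
  train seek: 2
  seek far: 2
  hour seek: 2
  … (12 more, each ≤ 2)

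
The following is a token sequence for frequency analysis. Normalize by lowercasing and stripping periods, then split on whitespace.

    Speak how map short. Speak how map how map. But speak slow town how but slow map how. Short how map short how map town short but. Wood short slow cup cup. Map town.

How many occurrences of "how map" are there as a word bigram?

5

Scanning the 33 overlapping bigram windows for "how map":
  position 2–3: how map
  position 6–7: how map
  position 8–9: how map
  position 20–21: how map
  position 23–24: how map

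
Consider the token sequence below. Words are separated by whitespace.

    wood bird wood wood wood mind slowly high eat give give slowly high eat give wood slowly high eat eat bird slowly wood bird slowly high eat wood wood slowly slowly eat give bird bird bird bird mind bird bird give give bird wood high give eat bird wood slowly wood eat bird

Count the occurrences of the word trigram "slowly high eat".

Scanning the 51 overlapping trigram windows for "slowly high eat":
  position 7–9: slowly high eat
  position 12–14: slowly high eat
  position 17–19: slowly high eat
  position 25–27: slowly high eat

4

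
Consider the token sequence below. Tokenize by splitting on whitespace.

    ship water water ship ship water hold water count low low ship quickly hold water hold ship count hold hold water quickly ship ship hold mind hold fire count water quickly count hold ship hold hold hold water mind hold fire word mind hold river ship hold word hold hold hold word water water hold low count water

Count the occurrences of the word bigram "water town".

0

Scanning the 57 overlapping bigram windows for "water town":
  (none found)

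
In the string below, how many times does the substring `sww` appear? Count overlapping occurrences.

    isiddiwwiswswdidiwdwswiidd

Sliding a length-3 window over the 26 characters (24 positions):
  (no match at any position)

0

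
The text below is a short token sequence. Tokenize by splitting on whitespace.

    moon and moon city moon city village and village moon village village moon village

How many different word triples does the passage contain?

14 tokens → 12 trigram windows in total.
Repeated trigrams (each contributes count−1 duplicates):
  village moon village: 2
1 duplicate windows → 12 − 1 = 11 distinct.

11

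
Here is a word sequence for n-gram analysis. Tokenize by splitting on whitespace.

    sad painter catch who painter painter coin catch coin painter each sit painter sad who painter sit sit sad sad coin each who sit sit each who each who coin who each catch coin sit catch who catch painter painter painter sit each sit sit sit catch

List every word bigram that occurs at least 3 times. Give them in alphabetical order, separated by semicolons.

each who; painter painter; sit sit

Bigram counts meeting the condition (at least 3 times):
  each who: 3
  painter painter: 3
  sit sit: 4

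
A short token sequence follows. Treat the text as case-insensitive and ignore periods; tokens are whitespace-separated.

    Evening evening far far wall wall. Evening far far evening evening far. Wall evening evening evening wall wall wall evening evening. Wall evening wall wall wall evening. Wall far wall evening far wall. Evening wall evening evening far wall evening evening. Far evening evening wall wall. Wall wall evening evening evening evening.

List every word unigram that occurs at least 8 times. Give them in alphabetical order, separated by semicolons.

evening; far; wall

Unigram counts meeting the condition (at least 8 times):
  evening: 24
  far: 9
  wall: 19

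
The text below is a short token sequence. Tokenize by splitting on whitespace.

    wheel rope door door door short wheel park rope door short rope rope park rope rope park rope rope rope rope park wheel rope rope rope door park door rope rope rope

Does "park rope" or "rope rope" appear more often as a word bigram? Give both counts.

"park rope": 3 occurrences
"rope rope": 9 occurrences

"rope rope" (9 vs 3)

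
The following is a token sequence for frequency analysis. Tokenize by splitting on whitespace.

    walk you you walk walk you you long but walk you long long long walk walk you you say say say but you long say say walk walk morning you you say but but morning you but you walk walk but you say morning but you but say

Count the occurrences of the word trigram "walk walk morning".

1

Scanning the 46 overlapping trigram windows for "walk walk morning":
  position 27–29: walk walk morning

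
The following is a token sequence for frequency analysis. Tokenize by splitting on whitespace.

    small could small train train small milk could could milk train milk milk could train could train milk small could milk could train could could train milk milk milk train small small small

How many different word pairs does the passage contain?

16

33 tokens → 32 bigram windows in total.
Repeated bigrams (each contributes count−1 duplicates):
  could train: 4
  milk could: 3
  milk milk: 3
  train milk: 3
  could could: 2
  could milk: 2
  milk train: 2
  small could: 2
  … (3 more repeated)
16 duplicate windows → 32 − 16 = 16 distinct.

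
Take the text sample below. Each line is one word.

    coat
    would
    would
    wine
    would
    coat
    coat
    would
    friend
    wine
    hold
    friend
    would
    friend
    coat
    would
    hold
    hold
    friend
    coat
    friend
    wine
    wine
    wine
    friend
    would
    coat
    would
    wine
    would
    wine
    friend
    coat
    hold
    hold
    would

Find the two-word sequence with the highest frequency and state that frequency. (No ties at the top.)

"coat would", 4 times

Bigram frequencies (highest first):
  coat would: 4
  would wine: 3
  friend coat: 3
  wine would: 2
  would coat: 2
  would friend: 2
  … (13 more, each ≤ 2)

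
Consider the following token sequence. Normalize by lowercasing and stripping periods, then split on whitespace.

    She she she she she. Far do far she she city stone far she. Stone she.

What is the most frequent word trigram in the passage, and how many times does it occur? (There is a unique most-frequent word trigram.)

Trigram frequencies (highest first):
  she she she: 3
  she she far: 1
  she far do: 1
  far do far: 1
  do far she: 1
  far she she: 1
  … (6 more, each ≤ 1)

"she she she", 3 times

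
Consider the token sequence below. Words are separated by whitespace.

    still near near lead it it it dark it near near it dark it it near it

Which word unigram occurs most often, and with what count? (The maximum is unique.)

"it", 8 times

Unigram frequencies (highest first):
  it: 8
  near: 5
  dark: 2
  still: 1
  lead: 1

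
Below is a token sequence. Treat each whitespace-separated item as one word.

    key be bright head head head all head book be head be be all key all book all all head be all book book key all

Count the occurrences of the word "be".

Scanning the 26 tokens for "be":
  position 2: be
  position 10: be
  position 12: be
  position 13: be
  position 21: be

5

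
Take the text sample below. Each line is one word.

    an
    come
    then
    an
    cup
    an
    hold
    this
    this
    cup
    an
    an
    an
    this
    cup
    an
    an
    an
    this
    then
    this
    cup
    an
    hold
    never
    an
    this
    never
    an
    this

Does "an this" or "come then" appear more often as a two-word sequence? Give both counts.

"an this" (4 vs 1)

"an this": 4 occurrences
"come then": 1 occurrence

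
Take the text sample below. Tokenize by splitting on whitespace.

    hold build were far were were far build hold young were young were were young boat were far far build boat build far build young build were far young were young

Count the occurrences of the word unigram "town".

Scanning the 31 tokens for "town":
  (none found)

0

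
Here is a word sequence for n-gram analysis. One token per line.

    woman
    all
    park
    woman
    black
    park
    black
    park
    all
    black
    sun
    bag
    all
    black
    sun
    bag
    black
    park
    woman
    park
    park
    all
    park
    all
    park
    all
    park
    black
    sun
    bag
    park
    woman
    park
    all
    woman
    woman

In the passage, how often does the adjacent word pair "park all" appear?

Scanning the 35 overlapping bigram windows for "park all":
  position 8–9: park all
  position 21–22: park all
  position 23–24: park all
  position 25–26: park all
  position 33–34: park all

5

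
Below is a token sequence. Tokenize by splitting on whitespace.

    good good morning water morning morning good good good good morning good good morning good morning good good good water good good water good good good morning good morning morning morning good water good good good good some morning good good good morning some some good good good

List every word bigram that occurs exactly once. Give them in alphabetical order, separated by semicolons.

Bigram counts meeting the condition (exactly once):
  good some: 1
  morning some: 1
  morning water: 1
  some good: 1
  some morning: 1
  some some: 1
  water morning: 1

good some; morning some; morning water; some good; some morning; some some; water morning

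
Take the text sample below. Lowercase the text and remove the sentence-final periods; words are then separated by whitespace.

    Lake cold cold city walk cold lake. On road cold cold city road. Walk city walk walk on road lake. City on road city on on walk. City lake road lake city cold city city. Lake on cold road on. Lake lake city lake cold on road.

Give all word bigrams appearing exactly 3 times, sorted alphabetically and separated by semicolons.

city lake; cold city; lake city

Bigram counts meeting the condition (exactly 3 times):
  city lake: 3
  cold city: 3
  lake city: 3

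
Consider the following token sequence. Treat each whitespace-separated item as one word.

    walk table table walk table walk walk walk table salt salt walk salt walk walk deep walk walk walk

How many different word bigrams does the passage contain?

19 tokens → 18 bigram windows in total.
Repeated bigrams (each contributes count−1 duplicates):
  walk walk: 5
  walk table: 3
  salt walk: 2
  table walk: 2
8 duplicate windows → 18 − 8 = 10 distinct.

10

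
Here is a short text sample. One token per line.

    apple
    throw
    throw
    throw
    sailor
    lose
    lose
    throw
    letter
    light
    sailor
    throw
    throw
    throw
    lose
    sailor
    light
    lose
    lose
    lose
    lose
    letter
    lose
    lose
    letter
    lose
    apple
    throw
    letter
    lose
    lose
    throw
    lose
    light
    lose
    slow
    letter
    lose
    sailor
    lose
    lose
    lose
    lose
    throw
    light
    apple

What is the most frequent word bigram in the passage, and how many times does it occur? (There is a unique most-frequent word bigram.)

Bigram frequencies (highest first):
  lose lose: 9
  throw throw: 4
  letter lose: 4
  lose throw: 3
  apple throw: 2
  sailor lose: 2
  … (16 more, each ≤ 2)

"lose lose", 9 times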